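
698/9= 698/9 =77.56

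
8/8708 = 2/2177  =  0.00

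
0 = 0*64870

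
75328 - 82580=-7252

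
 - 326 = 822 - 1148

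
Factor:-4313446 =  - 2^1 * 41^2*1283^1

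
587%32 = 11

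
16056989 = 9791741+6265248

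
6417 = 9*713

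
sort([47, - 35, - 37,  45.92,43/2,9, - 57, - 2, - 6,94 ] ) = [ - 57 , - 37,  -  35, - 6, - 2 , 9, 43/2,45.92, 47,94] 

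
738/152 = 369/76  =  4.86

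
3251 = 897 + 2354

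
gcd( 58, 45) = 1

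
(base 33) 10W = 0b10001100001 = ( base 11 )92A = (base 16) 461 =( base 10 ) 1121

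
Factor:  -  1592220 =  - 2^2*3^1 *5^1*7^1* 17^1 * 223^1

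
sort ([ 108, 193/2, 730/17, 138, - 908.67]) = [-908.67, 730/17,193/2 , 108,138]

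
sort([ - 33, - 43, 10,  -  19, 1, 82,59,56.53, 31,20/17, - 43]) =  [ - 43, - 43, - 33,  -  19, 1, 20/17 , 10,31, 56.53, 59, 82]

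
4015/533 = 7 + 284/533 = 7.53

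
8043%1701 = 1239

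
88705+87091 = 175796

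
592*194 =114848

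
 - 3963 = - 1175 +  - 2788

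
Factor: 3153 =3^1 * 1051^1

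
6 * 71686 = 430116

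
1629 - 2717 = - 1088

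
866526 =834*1039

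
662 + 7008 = 7670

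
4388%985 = 448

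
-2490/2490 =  - 1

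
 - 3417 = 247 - 3664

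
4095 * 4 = 16380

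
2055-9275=-7220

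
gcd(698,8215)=1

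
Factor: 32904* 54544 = 1794715776 = 2^7*3^2 * 7^1*457^1 * 487^1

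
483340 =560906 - 77566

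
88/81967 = 88/81967 = 0.00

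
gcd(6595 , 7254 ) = 1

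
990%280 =150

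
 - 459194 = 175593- 634787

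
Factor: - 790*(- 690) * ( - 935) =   -  509668500 =-  2^2 * 3^1 * 5^3 * 11^1 * 17^1 * 23^1 * 79^1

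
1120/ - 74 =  - 560/37  =  - 15.14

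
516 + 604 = 1120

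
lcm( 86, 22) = 946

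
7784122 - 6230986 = 1553136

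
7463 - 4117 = 3346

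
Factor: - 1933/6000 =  - 2^ (-4 )*3^( - 1 )*5^(-3)*1933^1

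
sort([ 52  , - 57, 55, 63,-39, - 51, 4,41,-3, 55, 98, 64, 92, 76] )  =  [- 57,- 51, - 39,  -  3, 4,41 , 52,55, 55,63, 64, 76,92,98 ] 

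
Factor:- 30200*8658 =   -  261471600 = -2^4*3^2*5^2*13^1*37^1*151^1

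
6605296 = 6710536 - 105240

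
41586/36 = 1155 + 1/6=1155.17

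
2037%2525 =2037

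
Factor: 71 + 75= 2^1 * 73^1 = 146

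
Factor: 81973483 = 81973483^1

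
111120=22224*5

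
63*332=20916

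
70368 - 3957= 66411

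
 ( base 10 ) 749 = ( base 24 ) 175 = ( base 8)1355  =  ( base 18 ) 25b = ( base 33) MN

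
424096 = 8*53012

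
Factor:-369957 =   -  3^1*7^1* 79^1*223^1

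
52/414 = 26/207 = 0.13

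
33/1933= 33/1933 = 0.02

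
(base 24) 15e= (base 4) 23012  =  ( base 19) 1I7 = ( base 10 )710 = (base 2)1011000110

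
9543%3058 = 369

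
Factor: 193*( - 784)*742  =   - 2^5*7^3*53^1*193^1 = - 112273504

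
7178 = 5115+2063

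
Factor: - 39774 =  - 2^1 * 3^1*  7^1*947^1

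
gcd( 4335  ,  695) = 5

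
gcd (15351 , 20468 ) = 5117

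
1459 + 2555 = 4014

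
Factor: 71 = 71^1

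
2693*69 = 185817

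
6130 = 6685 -555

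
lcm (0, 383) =0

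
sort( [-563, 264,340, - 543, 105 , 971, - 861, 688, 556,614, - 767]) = [ - 861,- 767, - 563, - 543, 105,264, 340,556,614, 688, 971]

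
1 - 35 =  - 34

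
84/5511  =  28/1837  =  0.02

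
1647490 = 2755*598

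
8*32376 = 259008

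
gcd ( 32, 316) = 4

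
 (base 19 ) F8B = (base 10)5578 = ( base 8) 12712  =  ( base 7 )22156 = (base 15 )19bd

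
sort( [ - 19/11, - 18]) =[-18, - 19/11]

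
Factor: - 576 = -2^6*3^2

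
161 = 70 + 91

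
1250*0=0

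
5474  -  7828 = -2354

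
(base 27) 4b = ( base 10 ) 119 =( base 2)1110111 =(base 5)434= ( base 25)4J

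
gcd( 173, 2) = 1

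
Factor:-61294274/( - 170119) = 2^1* 17^( - 1)*37^1*59^1*101^1 * 139^1 * 10007^(  -  1 ) 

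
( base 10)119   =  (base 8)167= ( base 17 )70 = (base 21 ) 5e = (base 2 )1110111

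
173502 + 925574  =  1099076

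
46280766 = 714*64819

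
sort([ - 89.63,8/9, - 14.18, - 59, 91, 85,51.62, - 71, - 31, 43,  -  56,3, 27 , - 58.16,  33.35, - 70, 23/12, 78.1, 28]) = [ - 89.63,-71, - 70 , - 59,- 58.16, - 56,-31 , - 14.18,8/9, 23/12,3, 27, 28, 33.35,43, 51.62 , 78.1, 85,91 ]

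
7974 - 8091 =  - 117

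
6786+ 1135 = 7921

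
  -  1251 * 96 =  - 120096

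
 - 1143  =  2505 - 3648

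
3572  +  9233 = 12805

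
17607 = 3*5869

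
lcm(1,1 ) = 1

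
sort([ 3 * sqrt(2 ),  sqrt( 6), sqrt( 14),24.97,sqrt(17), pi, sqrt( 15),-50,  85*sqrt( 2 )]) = [ - 50,sqrt( 6),pi , sqrt(14 ),sqrt( 15), sqrt( 17), 3*sqrt( 2),24.97, 85*sqrt( 2 ) ] 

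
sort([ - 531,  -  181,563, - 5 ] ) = [ - 531,  -  181 , - 5, 563]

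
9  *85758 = 771822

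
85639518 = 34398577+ 51240941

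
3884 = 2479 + 1405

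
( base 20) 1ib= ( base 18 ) 26f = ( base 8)1403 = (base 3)1001120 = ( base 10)771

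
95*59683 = 5669885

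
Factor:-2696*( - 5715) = 2^3 * 3^2*5^1*127^1 *337^1=15407640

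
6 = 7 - 1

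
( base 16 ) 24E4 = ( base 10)9444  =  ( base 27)CPL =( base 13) 43b6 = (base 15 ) 2BE9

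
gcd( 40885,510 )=85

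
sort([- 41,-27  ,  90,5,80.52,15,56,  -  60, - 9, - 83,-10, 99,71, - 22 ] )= [-83, - 60, - 41,-27, - 22 , -10,-9  ,  5, 15,56, 71,80.52,90,99 ]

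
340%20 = 0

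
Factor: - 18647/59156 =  - 2^ (-2 )*23^ (-1 )*29^1 = -29/92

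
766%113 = 88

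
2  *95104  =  190208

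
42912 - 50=42862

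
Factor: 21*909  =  19089 = 3^3*7^1*101^1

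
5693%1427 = 1412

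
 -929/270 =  - 4 + 151/270=-  3.44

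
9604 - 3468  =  6136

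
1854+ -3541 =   -  1687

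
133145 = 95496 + 37649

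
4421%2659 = 1762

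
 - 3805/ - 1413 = 2 + 979/1413 = 2.69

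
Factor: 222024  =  2^3*3^1*11^1*29^2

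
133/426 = 133/426 = 0.31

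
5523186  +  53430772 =58953958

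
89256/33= 2704+8/11=2704.73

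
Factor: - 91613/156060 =-317/540 =- 2^( - 2)*3^( - 3)*5^( - 1)*317^1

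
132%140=132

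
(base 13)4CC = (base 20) 224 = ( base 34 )os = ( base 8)1514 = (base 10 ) 844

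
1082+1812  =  2894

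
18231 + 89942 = 108173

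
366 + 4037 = 4403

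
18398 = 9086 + 9312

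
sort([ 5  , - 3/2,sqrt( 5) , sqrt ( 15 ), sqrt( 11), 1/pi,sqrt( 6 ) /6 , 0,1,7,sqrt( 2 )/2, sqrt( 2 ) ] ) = [ - 3/2,0, 1/pi, sqrt( 6 ) /6,  sqrt( 2)/2, 1, sqrt(2 ), sqrt (5 ), sqrt( 11),sqrt(15),5, 7 ] 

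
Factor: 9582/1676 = 4791/838 =2^( - 1)*3^1*419^(  -  1 )*1597^1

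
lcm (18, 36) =36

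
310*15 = 4650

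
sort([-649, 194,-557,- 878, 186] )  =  [ - 878, - 649, - 557,186, 194]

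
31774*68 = 2160632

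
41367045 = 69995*591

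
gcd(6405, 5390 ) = 35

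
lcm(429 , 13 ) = 429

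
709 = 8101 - 7392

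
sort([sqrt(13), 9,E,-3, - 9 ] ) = [ -9,- 3, E,sqrt(13),9 ] 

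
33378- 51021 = -17643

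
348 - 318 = 30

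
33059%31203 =1856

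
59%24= 11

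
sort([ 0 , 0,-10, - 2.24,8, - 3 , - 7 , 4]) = [ - 10, - 7,- 3, - 2.24  ,  0,0, 4,8]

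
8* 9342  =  74736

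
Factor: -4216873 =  - 827^1*5099^1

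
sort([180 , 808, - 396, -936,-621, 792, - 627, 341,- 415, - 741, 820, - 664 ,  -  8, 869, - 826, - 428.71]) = [ - 936, - 826, - 741, - 664, - 627, - 621, - 428.71, -415, - 396, - 8 , 180, 341 , 792, 808, 820, 869 ]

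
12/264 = 1/22 = 0.05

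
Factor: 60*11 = 660= 2^2* 3^1* 5^1*11^1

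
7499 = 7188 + 311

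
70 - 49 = 21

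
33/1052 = 33/1052 = 0.03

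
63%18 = 9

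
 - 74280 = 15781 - 90061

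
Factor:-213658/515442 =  - 3^(  -  1)* 271^( - 1 )*337^1 = - 337/813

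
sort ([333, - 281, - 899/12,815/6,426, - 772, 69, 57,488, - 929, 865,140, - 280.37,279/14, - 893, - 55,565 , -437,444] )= [ - 929,- 893, - 772, - 437, - 281, - 280.37, - 899/12,- 55,279/14,57,69, 815/6,140, 333, 426, 444,488,565,865] 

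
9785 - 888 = 8897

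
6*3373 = 20238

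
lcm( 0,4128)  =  0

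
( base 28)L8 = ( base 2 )1001010100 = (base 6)2432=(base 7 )1511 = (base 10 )596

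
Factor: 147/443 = 3^1*7^2 * 443^( - 1) 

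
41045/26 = 1578  +  17/26 = 1578.65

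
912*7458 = 6801696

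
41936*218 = 9142048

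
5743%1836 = 235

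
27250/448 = 60 + 185/224 = 60.83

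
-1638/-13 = 126 + 0/1 = 126.00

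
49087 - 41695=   7392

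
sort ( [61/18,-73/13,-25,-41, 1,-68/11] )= [-41 , - 25,-68/11, - 73/13, 1, 61/18 ] 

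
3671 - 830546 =-826875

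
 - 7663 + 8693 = 1030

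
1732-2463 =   -  731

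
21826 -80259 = - 58433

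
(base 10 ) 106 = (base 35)31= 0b1101010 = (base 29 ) 3J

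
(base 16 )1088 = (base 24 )788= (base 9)5722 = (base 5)113412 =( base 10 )4232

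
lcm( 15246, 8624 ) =853776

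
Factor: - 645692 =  - 2^2*337^1*479^1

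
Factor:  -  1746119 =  - 19^1*29^1 * 3169^1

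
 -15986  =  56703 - 72689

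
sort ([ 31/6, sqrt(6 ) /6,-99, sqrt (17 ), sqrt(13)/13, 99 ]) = [ - 99, sqrt(13) /13, sqrt(6) /6,sqrt( 17), 31/6, 99 ]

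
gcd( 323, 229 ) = 1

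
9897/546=18 + 23/182 = 18.13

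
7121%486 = 317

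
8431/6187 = 8431/6187 = 1.36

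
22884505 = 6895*3319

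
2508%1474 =1034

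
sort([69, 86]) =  [ 69, 86] 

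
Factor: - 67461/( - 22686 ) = 113/38  =  2^( -1)*19^(-1) * 113^1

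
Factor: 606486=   2^1* 3^1*101081^1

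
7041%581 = 69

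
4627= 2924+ 1703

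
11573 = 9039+2534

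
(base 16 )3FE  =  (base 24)1ie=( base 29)167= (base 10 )1022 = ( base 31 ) 11u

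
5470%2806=2664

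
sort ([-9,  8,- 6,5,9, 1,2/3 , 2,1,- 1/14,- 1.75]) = [ - 9,  -  6, - 1.75, - 1/14,2/3,1,1,2 , 5,8,9 ] 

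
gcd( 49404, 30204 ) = 12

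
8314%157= 150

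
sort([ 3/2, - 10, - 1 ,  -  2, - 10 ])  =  [ - 10 ,  -  10, - 2, - 1, 3/2] 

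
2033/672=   3+17/672  =  3.03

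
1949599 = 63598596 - 61648997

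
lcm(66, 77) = 462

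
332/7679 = 332/7679=0.04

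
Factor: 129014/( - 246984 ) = - 2^( - 2)*3^( -1)*41^(  -  1)*257^1= -257/492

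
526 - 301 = 225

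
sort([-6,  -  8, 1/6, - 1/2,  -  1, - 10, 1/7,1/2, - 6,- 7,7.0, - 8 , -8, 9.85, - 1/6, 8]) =[ -10, - 8, - 8, - 8, - 7, - 6 , -6,-1,  -  1/2,-1/6,  1/7, 1/6,  1/2, 7.0, 8, 9.85 ]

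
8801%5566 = 3235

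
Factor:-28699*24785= - 5^1 *11^1*2609^1 * 4957^1 = - 711304715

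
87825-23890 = 63935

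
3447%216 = 207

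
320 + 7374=7694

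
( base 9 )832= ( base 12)485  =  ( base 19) 1GC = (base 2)1010100101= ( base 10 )677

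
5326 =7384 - 2058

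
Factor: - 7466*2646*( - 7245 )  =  2^2*3^5*5^1*7^3*23^1*3733^1 = 143125235820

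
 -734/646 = -2 + 279/323 = - 1.14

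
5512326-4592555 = 919771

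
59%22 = 15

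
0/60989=0 = 0.00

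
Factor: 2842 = 2^1 * 7^2*29^1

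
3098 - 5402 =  - 2304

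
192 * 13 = 2496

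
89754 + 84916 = 174670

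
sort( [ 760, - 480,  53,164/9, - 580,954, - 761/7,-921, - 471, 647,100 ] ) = [ - 921,-580, - 480, - 471, -761/7 , 164/9,53,100,647, 760,954 ] 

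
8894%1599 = 899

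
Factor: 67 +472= 7^2*11^1 = 539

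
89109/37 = 2408 + 13/37  =  2408.35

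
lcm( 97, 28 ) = 2716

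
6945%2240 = 225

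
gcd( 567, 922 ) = 1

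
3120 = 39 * 80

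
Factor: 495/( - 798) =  - 2^( - 1 )*3^1* 5^1 * 7^(-1) * 11^1*19^(  -  1)  =  - 165/266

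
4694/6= 782  +  1/3  =  782.33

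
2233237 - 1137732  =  1095505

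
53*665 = 35245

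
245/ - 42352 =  - 245/42352 = - 0.01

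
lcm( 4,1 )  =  4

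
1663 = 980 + 683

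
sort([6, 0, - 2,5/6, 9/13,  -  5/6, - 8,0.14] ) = [ -8,-2, - 5/6,0,0.14, 9/13,5/6 , 6]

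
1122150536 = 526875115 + 595275421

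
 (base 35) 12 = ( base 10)37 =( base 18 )21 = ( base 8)45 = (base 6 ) 101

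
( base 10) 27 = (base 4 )123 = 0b11011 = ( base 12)23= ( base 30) r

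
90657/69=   30219/23  =  1313.87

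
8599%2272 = 1783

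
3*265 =795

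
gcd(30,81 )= 3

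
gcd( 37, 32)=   1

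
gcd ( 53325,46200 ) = 75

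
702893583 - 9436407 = 693457176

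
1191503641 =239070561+952433080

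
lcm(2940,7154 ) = 214620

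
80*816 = 65280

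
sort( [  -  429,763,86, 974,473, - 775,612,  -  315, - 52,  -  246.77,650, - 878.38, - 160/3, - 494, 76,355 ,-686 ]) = [  -  878.38,  -  775, - 686  , - 494, - 429, - 315, - 246.77 , - 160/3,-52,76, 86 , 355,473,612,650,763, 974]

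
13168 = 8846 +4322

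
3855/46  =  3855/46 = 83.80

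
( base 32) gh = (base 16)211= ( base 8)1021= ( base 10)529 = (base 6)2241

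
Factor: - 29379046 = - 2^1 * 1231^1*11933^1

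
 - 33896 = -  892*38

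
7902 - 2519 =5383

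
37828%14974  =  7880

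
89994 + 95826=185820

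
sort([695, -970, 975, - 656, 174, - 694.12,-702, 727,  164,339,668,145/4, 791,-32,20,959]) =[-970,-702,-694.12, - 656 , - 32, 20, 145/4, 164, 174, 339, 668,695,  727,791 , 959, 975] 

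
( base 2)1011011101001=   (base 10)5865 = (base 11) 4452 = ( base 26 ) 8hf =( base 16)16E9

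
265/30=53/6= 8.83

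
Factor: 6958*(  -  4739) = - 2^1*7^3*71^1*677^1 = - 32973962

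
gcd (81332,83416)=4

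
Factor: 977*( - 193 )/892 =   -  2^(  -  2 ) * 193^1 * 223^( -1)*977^1 = -  188561/892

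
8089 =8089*1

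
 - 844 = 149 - 993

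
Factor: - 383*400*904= - 2^7*5^2*113^1*383^1 = - 138492800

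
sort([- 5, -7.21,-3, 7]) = [-7.21 , - 5, - 3 , 7]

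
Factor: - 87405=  - 3^1*5^1*5827^1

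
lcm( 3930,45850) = 137550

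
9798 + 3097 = 12895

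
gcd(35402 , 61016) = 2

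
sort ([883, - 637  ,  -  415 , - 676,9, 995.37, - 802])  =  [ - 802, - 676, - 637,-415, 9,883, 995.37]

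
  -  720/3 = - 240= -240.00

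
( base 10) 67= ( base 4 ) 1003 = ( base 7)124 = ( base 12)57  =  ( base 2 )1000011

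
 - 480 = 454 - 934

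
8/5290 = 4/2645 = 0.00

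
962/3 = 962/3 = 320.67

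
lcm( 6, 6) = 6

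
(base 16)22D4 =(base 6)105140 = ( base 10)8916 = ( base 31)98J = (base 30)9r6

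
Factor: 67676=2^2*7^1*2417^1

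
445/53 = 445/53=8.40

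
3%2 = 1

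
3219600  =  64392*50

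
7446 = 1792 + 5654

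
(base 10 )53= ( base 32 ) 1l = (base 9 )58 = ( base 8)65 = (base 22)29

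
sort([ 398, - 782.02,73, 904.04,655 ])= [-782.02 , 73, 398, 655, 904.04]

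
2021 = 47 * 43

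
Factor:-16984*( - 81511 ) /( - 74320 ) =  - 173047853/9290   =  -2^(  -  1)*5^(-1)*11^1*37^1*193^1*929^(-1)*2203^1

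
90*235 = 21150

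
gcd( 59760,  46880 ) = 80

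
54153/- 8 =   -  54153/8 = - 6769.12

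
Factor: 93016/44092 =154/73 = 2^1*7^1*11^1 * 73^( - 1)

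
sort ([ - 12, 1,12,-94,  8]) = [ - 94, - 12,  1, 8, 12] 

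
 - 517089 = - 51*10139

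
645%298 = 49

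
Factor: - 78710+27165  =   - 5^1 * 13^2*61^1 = - 51545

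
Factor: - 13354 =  - 2^1 * 11^1*607^1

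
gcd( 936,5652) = 36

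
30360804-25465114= 4895690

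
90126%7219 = 3498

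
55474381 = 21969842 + 33504539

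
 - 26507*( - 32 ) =848224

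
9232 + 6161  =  15393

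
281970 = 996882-714912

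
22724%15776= 6948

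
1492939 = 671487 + 821452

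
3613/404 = 8 + 381/404  =  8.94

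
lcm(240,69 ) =5520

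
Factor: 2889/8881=27/83 = 3^3 *83^( - 1)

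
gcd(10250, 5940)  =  10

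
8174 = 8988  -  814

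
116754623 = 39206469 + 77548154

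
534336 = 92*5808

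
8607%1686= 177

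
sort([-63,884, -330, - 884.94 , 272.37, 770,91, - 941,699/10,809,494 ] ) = [-941,-884.94, - 330, - 63,699/10 , 91, 272.37,  494 , 770,  809,884]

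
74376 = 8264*9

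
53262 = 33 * 1614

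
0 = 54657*0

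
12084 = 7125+4959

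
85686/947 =90 + 456/947 = 90.48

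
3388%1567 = 254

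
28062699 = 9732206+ 18330493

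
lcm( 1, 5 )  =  5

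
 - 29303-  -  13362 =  - 15941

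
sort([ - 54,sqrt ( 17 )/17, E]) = [  -  54, sqrt( 17 )/17,E]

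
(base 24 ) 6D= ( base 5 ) 1112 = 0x9D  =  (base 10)157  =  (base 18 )8d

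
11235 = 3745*3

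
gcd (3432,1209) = 39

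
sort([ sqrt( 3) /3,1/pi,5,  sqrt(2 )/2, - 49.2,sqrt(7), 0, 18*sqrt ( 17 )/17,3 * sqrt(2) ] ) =[ - 49.2,  0, 1/pi, sqrt(3) /3, sqrt(2 )/2, sqrt(7),3*sqrt( 2 ), 18 *sqrt( 17) /17,5]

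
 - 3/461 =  - 3/461=- 0.01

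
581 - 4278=-3697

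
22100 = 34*650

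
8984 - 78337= - 69353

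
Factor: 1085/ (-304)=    - 2^(-4) * 5^1 *7^1*19^( - 1 )*31^1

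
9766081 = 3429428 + 6336653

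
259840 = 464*560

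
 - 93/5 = -93/5 = - 18.60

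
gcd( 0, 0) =0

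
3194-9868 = -6674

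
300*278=83400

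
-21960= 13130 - 35090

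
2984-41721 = -38737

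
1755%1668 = 87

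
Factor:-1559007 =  - 3^4*19^1 * 1013^1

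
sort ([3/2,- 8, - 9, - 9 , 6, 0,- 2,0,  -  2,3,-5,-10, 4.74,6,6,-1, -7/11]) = [ - 10,-9, - 9, - 8, - 5,  -  2,-2, - 1, - 7/11, 0  ,  0, 3/2,3, 4.74,6,6, 6 ]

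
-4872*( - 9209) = 44866248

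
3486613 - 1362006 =2124607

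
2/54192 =1/27096  =  0.00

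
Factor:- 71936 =-2^8*281^1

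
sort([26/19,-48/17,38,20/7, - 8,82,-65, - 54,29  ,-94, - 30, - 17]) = [ - 94, - 65, -54, - 30,  -  17, - 8, - 48/17, 26/19,  20/7 , 29,38,82]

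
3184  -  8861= -5677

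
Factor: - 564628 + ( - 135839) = -3^1*233489^1 = - 700467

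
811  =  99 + 712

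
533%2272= 533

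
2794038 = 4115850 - 1321812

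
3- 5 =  - 2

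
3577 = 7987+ - 4410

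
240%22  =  20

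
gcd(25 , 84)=1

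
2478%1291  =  1187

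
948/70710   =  158/11785 = 0.01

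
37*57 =2109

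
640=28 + 612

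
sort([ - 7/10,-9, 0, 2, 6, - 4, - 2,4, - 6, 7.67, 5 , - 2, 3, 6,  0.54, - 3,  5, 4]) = [  -  9, - 6 , - 4, - 3, - 2,  -  2, - 7/10, 0 , 0.54,2,3, 4, 4, 5,  5,  6 , 6, 7.67]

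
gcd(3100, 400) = 100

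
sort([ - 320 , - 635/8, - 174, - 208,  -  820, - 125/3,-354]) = [ - 820, - 354, - 320, - 208,  -  174, - 635/8, - 125/3 ] 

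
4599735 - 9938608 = - 5338873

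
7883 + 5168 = 13051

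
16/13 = 1 + 3/13 = 1.23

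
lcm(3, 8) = 24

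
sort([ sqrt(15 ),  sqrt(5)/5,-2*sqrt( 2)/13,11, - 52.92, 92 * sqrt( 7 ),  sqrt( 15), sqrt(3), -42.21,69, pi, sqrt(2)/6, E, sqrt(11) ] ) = [-52.92,-42.21, - 2*sqrt ( 2)/13,sqrt(2)/6,  sqrt ( 5)/5, sqrt(3 ),  E,  pi, sqrt( 11 ) , sqrt( 15),sqrt(15), 11,69, 92*sqrt( 7)]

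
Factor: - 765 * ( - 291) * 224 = 2^5*3^3*5^1* 7^1*17^1*97^1 = 49865760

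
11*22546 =248006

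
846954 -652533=194421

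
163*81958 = 13359154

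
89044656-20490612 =68554044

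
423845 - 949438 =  - 525593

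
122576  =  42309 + 80267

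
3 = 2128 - 2125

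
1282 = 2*641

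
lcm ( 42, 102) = 714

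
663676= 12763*52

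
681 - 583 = 98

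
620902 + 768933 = 1389835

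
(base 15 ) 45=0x41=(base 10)65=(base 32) 21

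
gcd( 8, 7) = 1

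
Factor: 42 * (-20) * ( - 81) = 68040 = 2^3* 3^5*5^1 *7^1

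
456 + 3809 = 4265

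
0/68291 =0 = 0.00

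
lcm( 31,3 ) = 93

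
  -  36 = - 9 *4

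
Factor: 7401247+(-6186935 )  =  1214312=   2^3*11^1 * 13799^1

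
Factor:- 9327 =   -  3^1*3109^1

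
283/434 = 283/434 = 0.65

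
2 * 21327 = 42654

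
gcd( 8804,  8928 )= 124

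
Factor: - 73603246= - 2^1*167^1*220369^1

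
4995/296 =135/8 = 16.88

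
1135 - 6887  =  -5752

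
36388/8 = 9097/2 = 4548.50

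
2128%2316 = 2128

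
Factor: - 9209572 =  - 2^2  *683^1*3371^1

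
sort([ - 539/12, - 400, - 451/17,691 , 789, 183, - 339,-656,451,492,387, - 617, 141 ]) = [  -  656, - 617, - 400, - 339, - 539/12, - 451/17  ,  141,183,387,451,492, 691, 789] 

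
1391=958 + 433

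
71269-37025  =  34244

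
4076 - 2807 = 1269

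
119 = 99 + 20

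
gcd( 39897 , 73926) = 9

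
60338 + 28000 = 88338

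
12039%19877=12039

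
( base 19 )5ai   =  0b11111011101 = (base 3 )2202120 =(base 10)2013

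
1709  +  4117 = 5826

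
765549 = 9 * 85061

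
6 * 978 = 5868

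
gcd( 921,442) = 1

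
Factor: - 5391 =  - 3^2*599^1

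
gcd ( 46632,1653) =87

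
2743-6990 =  - 4247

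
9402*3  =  28206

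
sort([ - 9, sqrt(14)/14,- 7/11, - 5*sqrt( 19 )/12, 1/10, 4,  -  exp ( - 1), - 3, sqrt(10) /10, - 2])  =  [ - 9, -3,  -  2, - 5*sqrt( 19 ) /12 , - 7/11, - exp( - 1 ), 1/10,sqrt( 14 ) /14, sqrt( 10)/10 , 4 ] 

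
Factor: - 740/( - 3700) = 1/5 = 5^( - 1)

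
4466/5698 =29/37  =  0.78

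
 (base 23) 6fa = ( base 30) 3rj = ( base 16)dc9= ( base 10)3529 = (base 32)3e9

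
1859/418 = 169/38 = 4.45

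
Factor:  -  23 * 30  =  - 690 = - 2^1*3^1 * 5^1*23^1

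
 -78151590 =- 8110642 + -70040948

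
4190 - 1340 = 2850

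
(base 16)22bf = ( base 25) E5K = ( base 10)8895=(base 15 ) 2980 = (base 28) b9j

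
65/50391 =65/50391 = 0.00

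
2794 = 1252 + 1542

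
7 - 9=  -  2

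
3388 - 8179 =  - 4791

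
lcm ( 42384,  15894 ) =127152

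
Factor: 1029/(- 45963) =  - 343/15321 = - 3^(-1 )*7^3*5107^( - 1)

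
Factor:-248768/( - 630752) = 2^1*13^2*857^(  -  1)= 338/857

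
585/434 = 585/434 = 1.35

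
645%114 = 75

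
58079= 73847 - 15768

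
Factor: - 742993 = -742993^1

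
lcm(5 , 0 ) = 0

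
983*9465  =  9304095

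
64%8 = 0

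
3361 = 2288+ 1073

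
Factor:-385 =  - 5^1 * 7^1*11^1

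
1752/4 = 438 = 438.00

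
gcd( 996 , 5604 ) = 12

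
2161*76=164236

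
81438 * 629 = 51224502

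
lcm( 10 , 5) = 10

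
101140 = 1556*65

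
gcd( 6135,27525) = 15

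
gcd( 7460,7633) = 1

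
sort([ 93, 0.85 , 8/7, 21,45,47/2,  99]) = [0.85, 8/7,21, 47/2, 45,93, 99]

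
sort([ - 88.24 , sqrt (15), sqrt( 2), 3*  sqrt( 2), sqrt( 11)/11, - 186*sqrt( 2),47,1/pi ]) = [ -186*sqrt (2), - 88.24, sqrt ( 11)/11,1/pi,sqrt( 2) , sqrt( 15 ), 3 *sqrt(2), 47 ] 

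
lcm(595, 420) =7140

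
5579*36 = 200844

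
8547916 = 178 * 48022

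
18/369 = 2/41 = 0.05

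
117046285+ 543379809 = 660426094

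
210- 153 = 57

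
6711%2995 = 721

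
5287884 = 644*8211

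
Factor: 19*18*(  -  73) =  - 24966 = - 2^1*3^2*19^1*73^1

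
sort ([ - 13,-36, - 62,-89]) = [ - 89,-62, - 36, - 13]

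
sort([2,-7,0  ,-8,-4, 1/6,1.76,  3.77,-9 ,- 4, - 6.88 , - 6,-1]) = [-9,  -  8, - 7, - 6.88, - 6,-4, - 4, - 1, 0, 1/6, 1.76,2,3.77 ]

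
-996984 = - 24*41541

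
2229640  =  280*7963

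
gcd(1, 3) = 1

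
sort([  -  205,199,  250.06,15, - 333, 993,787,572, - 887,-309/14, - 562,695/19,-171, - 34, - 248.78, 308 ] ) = [ - 887,  -  562, - 333, - 248.78, - 205, - 171, - 34 , - 309/14, 15,695/19, 199,250.06,308 , 572,787,993 ]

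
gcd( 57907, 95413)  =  1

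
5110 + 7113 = 12223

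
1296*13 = 16848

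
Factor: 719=719^1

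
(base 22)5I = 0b10000000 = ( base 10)128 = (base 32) 40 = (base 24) 58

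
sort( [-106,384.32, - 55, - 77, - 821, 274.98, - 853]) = [ - 853, - 821, - 106,-77,-55, 274.98,384.32 ]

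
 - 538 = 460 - 998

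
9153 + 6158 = 15311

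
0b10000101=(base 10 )133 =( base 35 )3s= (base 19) 70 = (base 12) B1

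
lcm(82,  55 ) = 4510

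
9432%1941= 1668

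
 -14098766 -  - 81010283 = 66911517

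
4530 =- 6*( - 755 ) 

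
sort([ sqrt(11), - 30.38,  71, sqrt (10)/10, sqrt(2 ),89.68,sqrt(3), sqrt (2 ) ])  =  [ - 30.38,sqrt( 10) /10,sqrt( 2), sqrt( 2),sqrt( 3), sqrt( 11),71,89.68 ] 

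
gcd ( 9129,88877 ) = 1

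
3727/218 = 3727/218 = 17.10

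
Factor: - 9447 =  - 3^1*47^1 * 67^1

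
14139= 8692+5447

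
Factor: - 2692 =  - 2^2* 673^1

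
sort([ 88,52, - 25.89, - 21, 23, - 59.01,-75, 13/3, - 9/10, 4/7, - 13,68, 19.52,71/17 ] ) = [ - 75, - 59.01, - 25.89 ,-21,-13,-9/10,4/7, 71/17 , 13/3, 19.52, 23,52, 68  ,  88]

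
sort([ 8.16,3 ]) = [3, 8.16]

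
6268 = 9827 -3559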